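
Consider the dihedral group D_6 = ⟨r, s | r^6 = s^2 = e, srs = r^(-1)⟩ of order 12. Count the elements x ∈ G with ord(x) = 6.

The elements of order 6 are: r, r^5.
That's 2.

2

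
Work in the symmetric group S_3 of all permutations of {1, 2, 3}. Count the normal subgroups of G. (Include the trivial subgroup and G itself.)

3

G has 6 subgroups. Checking conjugation-invariance by order — order 1: 1/1 normal; order 2: 0/3 normal; order 3: 1/1 normal; order 6: 1/1 normal.
Total normal subgroups: 3.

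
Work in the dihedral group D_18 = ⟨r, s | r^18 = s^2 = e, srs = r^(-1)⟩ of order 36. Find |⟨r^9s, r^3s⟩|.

6

|⟨r^9s⟩| = 2 and |⟨r^3s⟩| = 2, so |H| is a multiple of lcm(2, 2) = 2 and divides |G| = 36.
Closing under the operation: H = {e, r^6, r^12, r^3s, r^9s, r^15s}, so |H| = 6.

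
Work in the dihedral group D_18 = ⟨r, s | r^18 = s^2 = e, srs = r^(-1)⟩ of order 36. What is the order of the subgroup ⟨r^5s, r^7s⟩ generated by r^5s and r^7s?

18

|⟨r^5s⟩| = 2 and |⟨r^7s⟩| = 2, so |H| is a multiple of lcm(2, 2) = 2 and divides |G| = 36.
Closing under the operation: H = {e, r^2, r^4, r^6, r^8, r^10, r^12, r^14, r^16, rs, r^3s, r^5s, r^7s, r^9s, r^11s, r^13s, r^15s, r^17s}, so |H| = 18.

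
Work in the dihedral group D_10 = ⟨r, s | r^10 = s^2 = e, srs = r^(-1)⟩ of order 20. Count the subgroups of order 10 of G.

3

|G| = 20 and 10 | 20, so subgroups of order 10 are possible by Lagrange.
The subgroups of order 10 are: {e, r, r^2, r^3, r^4, r^5, r^6, r^7, r^8, r^9}; {e, r^2, r^4, r^6, r^8, s, r^2s, r^4s, r^6s, r^8s}; {e, r^2, r^4, r^6, r^8, rs, r^3s, r^5s, r^7s, r^9s}.
So G has 3 subgroups of order 10.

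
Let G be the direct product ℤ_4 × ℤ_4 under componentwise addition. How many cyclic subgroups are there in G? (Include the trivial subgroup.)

10

Group the elements of G by the cyclic subgroup they generate; each cyclic subgroup of order d accounts for φ(d) elements.
Cyclic subgroups by order — order 1: 1; order 2: 3; order 4: 6.
Total: 10.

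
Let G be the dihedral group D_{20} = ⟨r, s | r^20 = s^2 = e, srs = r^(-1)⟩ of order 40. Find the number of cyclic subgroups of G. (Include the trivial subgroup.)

26

Each element a generates a cyclic subgroup ⟨a⟩; distinct elements may generate the same one (a cyclic group of order d has φ(d) generators).
Cyclic subgroups by order — order 1: 1; order 2: 21; order 4: 1; order 5: 1; order 10: 1; order 20: 1.
Total: 26.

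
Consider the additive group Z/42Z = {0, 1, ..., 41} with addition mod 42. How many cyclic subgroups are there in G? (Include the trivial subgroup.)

8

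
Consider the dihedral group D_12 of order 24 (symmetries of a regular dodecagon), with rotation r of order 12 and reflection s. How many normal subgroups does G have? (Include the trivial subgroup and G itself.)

9

G has 34 subgroups. Checking conjugation-invariance by order — order 1: 1/1 normal; order 2: 1/13 normal; order 3: 1/1 normal; order 4: 1/7 normal; order 6: 1/5 normal; order 8: 0/3 normal; order 12: 3/3 normal; order 24: 1/1 normal.
Total normal subgroups: 9.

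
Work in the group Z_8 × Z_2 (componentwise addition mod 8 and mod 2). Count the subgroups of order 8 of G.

3

|G| = 16 and 8 | 16, so subgroups of order 8 are possible by Lagrange.
The subgroups of order 8 are: {(0,0), (0,1), (2,0), (2,1), (4,0), (4,1), (6,0), (6,1)}; {(0,0), (1,0), (2,0), (3,0), (4,0), (5,0), (6,0), (7,0)}; {(0,0), (1,1), (2,0), (3,1), (4,0), (5,1), (6,0), (7,1)}.
So G has 3 subgroups of order 8.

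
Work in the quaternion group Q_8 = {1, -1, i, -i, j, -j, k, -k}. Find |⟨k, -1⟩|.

4

|⟨k⟩| = 4 and |⟨-1⟩| = 2, so |H| is a multiple of lcm(4, 2) = 4 and divides |G| = 8.
Closing under the operation: H = {1, -1, k, -k}, so |H| = 4.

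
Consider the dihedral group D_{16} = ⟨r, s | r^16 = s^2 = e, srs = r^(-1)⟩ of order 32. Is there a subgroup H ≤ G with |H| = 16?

16 | 32. A subgroup of order 16 is {e, r, r^2, r^3, r^4, r^5, r^6, r^7, r^8, r^9, r^10, r^11, r^12, r^13, r^14, r^15}.

Yes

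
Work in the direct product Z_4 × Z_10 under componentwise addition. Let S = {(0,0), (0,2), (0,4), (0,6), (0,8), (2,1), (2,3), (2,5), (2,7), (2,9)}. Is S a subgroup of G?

Yes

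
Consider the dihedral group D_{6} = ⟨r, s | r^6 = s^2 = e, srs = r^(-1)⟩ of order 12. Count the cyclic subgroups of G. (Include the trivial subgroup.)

Group the elements of G by the cyclic subgroup they generate; each cyclic subgroup of order d accounts for φ(d) elements.
Cyclic subgroups by order — order 1: 1; order 2: 7; order 3: 1; order 6: 1.
Total: 10.

10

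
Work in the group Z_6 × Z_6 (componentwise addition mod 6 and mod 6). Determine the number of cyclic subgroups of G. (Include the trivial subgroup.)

A cyclic subgroup of order d is generated by each of its φ(d) elements of order d, so the cyclic subgroups of order d number (#elements of order d)/φ(d).
Cyclic subgroups by order — order 1: 1; order 2: 3; order 3: 4; order 6: 12.
Total: 20.

20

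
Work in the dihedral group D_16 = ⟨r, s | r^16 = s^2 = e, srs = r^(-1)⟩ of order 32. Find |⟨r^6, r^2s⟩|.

16

|⟨r^6⟩| = 8 and |⟨r^2s⟩| = 2, so |H| is a multiple of lcm(8, 2) = 8 and divides |G| = 32.
Closing under the operation: H = {e, r^2, r^4, r^6, r^8, r^10, r^12, r^14, s, r^2s, r^4s, r^6s, r^8s, r^10s, r^12s, r^14s}, so |H| = 16.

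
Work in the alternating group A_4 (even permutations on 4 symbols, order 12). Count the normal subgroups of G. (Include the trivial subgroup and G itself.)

G has 10 subgroups. Checking conjugation-invariance by order — order 1: 1/1 normal; order 2: 0/3 normal; order 3: 0/4 normal; order 4: 1/1 normal; order 12: 1/1 normal.
Total normal subgroups: 3.

3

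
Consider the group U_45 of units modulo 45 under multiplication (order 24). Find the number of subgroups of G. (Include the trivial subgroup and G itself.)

16

|G| = 24, so by Lagrange every subgroup order divides 24. Divisors: 1, 2, 3, 4, 6, 8, 12, 24.
Subgroups by order — order 1: 1; order 2: 3; order 3: 1; order 4: 3; order 6: 3; order 8: 1; order 12: 3; order 24: 1.
Total: 1 + 3 + 1 + 3 + 3 + 1 + 3 + 1 = 16.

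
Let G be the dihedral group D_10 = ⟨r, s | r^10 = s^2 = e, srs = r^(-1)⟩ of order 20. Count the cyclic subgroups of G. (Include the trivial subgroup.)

14

A cyclic subgroup of order d is generated by each of its φ(d) elements of order d, so the cyclic subgroups of order d number (#elements of order d)/φ(d).
Cyclic subgroups by order — order 1: 1; order 2: 11; order 5: 1; order 10: 1.
Total: 14.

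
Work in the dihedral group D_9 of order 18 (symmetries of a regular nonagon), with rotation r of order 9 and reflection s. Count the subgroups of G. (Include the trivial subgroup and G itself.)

16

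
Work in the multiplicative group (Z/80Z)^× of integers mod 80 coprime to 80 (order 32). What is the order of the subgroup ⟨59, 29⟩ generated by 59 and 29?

8

|⟨59⟩| = 4 and |⟨29⟩| = 4, so |H| is a multiple of lcm(4, 4) = 4 and divides |G| = 32.
Closing under the operation: H = {1, 19, 29, 31, 41, 59, 69, 71}, so |H| = 8.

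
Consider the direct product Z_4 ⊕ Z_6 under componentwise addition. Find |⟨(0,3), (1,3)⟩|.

|⟨(0,3)⟩| = 2 and |⟨(1,3)⟩| = 4, so |H| is a multiple of lcm(2, 4) = 4 and divides |G| = 24.
Closing under the operation: H = {(0,0), (0,3), (1,0), (1,3), (2,0), (2,3), (3,0), (3,3)}, so |H| = 8.

8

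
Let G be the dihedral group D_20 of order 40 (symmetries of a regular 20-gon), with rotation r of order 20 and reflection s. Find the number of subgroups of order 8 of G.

5

|G| = 40 and 8 | 40, so subgroups of order 8 are possible by Lagrange.
The subgroups of order 8 are: {e, r^5, r^10, r^15, s, r^5s, r^10s, r^15s}; {e, r^5, r^10, r^15, rs, r^6s, r^11s, r^16s}; {e, r^5, r^10, r^15, r^2s, r^7s, r^12s, r^17s}; {e, r^5, r^10, r^15, r^3s, r^8s, r^13s, r^18s}; … (5 in all).
So G has 5 subgroups of order 8.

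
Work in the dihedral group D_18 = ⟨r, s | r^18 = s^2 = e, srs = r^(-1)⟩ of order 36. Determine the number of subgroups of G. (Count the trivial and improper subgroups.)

|G| = 36, so by Lagrange every subgroup order divides 36. Divisors: 1, 2, 3, 4, 6, 9, 12, 18, 36.
Subgroups by order — order 1: 1; order 2: 19; order 3: 1; order 4: 9; order 6: 7; order 9: 1; order 12: 3; order 18: 3; order 36: 1.
Total: 1 + 19 + 1 + 9 + 7 + 1 + 3 + 3 + 1 = 45.

45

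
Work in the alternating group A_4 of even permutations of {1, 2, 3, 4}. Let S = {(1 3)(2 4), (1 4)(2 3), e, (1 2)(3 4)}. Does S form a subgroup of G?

Yes

|S| = 4 divides |G| = 12, consistent with Lagrange.
S contains the identity, every element's inverse is in S, and S is closed under ∘: it is a subgroup.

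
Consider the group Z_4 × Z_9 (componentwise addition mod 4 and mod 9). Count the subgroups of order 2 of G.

1

|G| = 36 and 2 | 36, so subgroups of order 2 are possible by Lagrange.
The subgroups of order 2 are: {(0,0), (2,0)}.
So G has 1 subgroup of order 2.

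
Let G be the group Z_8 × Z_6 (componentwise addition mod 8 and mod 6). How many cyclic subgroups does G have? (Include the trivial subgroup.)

A cyclic subgroup of order d is generated by each of its φ(d) elements of order d, so the cyclic subgroups of order d number (#elements of order d)/φ(d).
Cyclic subgroups by order — order 1: 1; order 2: 3; order 3: 1; order 4: 2; order 6: 3; order 8: 2; order 12: 2; order 24: 2.
Total: 16.

16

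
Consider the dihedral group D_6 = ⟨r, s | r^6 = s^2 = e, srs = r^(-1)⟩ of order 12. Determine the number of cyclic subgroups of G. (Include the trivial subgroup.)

Group the elements of G by the cyclic subgroup they generate; each cyclic subgroup of order d accounts for φ(d) elements.
Cyclic subgroups by order — order 1: 1; order 2: 7; order 3: 1; order 6: 1.
Total: 10.

10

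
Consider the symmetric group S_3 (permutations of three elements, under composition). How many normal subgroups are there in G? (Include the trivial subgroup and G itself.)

3

G has 6 subgroups. Checking conjugation-invariance by order — order 1: 1/1 normal; order 2: 0/3 normal; order 3: 1/1 normal; order 6: 1/1 normal.
Total normal subgroups: 3.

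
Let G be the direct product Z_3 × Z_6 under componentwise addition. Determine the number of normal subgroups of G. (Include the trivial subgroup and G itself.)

G is abelian, so every subgroup is normal.
G has 12 subgroups in total, hence 12 normal subgroups.

12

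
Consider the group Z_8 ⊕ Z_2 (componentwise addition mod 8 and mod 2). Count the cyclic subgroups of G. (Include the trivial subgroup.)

Group the elements of G by the cyclic subgroup they generate; each cyclic subgroup of order d accounts for φ(d) elements.
Cyclic subgroups by order — order 1: 1; order 2: 3; order 4: 2; order 8: 2.
Total: 8.

8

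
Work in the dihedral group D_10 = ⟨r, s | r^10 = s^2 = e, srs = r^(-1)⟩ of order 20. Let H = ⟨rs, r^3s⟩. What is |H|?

|⟨rs⟩| = 2 and |⟨r^3s⟩| = 2, so |H| is a multiple of lcm(2, 2) = 2 and divides |G| = 20.
Closing under the operation: H = {e, r^2, r^4, r^6, r^8, rs, r^3s, r^5s, r^7s, r^9s}, so |H| = 10.

10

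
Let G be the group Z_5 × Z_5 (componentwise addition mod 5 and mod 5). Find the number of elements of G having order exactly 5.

An element (a,b) has order lcm(ord(a), ord(b)); count pairs with lcm equal to 5.
Enumerating gives 24 such elements.

24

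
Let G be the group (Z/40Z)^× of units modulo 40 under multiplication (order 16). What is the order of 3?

Compute successive powers of 3 mod 40: 3, 9, 27, 1; 3^4 ≡ 1 (mod 40).
So |⟨3⟩| = 4.

4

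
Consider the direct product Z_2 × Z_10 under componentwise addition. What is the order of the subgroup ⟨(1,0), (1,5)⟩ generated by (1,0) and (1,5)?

4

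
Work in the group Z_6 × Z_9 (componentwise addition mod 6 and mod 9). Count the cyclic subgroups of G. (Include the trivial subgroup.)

A cyclic subgroup of order d is generated by each of its φ(d) elements of order d, so the cyclic subgroups of order d number (#elements of order d)/φ(d).
Cyclic subgroups by order — order 1: 1; order 2: 1; order 3: 4; order 6: 4; order 9: 3; order 18: 3.
Total: 16.

16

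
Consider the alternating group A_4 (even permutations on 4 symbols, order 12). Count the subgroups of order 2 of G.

3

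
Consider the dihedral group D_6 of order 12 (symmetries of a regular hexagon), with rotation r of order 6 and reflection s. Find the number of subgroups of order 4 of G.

3

|G| = 12 and 4 | 12, so subgroups of order 4 are possible by Lagrange.
The subgroups of order 4 are: {e, r^3, r^2s, r^5s}; {e, r^3, s, r^3s}; {e, r^3, rs, r^4s}.
So G has 3 subgroups of order 4.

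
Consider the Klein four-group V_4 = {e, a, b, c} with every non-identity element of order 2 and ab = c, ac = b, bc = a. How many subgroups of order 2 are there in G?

|G| = 4 and 2 | 4, so subgroups of order 2 are possible by Lagrange.
The subgroups of order 2 are: {e, a}; {e, b}; {e, c}.
So G has 3 subgroups of order 2.

3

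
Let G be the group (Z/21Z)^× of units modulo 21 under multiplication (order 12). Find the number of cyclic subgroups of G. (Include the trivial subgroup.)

Group the elements of G by the cyclic subgroup they generate; each cyclic subgroup of order d accounts for φ(d) elements.
Cyclic subgroups by order — order 1: 1; order 2: 3; order 3: 1; order 6: 3.
Total: 8.

8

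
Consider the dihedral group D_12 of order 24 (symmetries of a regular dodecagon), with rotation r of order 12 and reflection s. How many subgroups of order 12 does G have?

3

|G| = 24 and 12 | 24, so subgroups of order 12 are possible by Lagrange.
The subgroups of order 12 are: {e, r, r^2, r^3, r^4, r^5, r^6, r^7, r^8, r^9, r^10, r^11}; {e, r^2, r^4, r^6, r^8, r^10, s, r^2s, r^4s, r^6s, r^8s, r^10s}; {e, r^2, r^4, r^6, r^8, r^10, rs, r^3s, r^5s, r^7s, r^9s, r^11s}.
So G has 3 subgroups of order 12.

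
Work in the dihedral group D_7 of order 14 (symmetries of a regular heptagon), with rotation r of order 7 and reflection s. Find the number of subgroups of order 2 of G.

|G| = 14 and 2 | 14, so subgroups of order 2 are possible by Lagrange.
The subgroups of order 2 are: {e, r^2s}; {e, r^3s}; {e, r^4s}; {e, r^5s}; … (7 in all).
So G has 7 subgroups of order 2.

7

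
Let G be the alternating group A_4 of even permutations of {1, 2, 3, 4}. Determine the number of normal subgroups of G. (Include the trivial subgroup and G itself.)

3

G has 10 subgroups. Checking conjugation-invariance by order — order 1: 1/1 normal; order 2: 0/3 normal; order 3: 0/4 normal; order 4: 1/1 normal; order 12: 1/1 normal.
Total normal subgroups: 3.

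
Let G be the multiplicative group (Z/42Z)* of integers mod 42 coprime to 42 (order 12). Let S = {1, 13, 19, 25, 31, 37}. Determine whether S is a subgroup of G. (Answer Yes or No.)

|S| = 6 divides |G| = 12, consistent with Lagrange.
S contains the identity, every element's inverse is in S, and S is closed under ·: it is a subgroup.
In fact S = ⟨19⟩.

Yes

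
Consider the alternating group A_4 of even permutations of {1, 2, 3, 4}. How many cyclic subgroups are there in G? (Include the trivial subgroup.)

8

A cyclic subgroup of order d is generated by each of its φ(d) elements of order d, so the cyclic subgroups of order d number (#elements of order d)/φ(d).
Cyclic subgroups by order — order 1: 1; order 2: 3; order 3: 4.
Total: 8.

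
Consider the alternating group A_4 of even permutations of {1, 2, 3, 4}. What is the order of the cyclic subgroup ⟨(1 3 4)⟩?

Computing powers of (1 3 4): the smallest k with ((1 3 4))^k = e is k = 3.

3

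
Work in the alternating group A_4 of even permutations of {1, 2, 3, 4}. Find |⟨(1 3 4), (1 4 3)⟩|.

|⟨(1 3 4)⟩| = 3 and |⟨(1 4 3)⟩| = 3, so |H| is a multiple of lcm(3, 3) = 3 and divides |G| = 12.
Closing under the operation: H = {e, (1 3 4), (1 4 3)}, so |H| = 3.

3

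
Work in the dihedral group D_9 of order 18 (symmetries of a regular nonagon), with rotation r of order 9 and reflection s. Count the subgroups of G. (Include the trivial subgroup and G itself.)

|G| = 18, so by Lagrange every subgroup order divides 18. Divisors: 1, 2, 3, 6, 9, 18.
Subgroups by order — order 1: 1; order 2: 9; order 3: 1; order 6: 3; order 9: 1; order 18: 1.
Total: 1 + 9 + 1 + 3 + 1 + 1 = 16.

16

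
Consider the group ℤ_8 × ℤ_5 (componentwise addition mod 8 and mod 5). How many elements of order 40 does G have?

16

An element (a,b) has order lcm(ord(a), ord(b)); count pairs with lcm equal to 40.
Enumerating gives 16 such elements.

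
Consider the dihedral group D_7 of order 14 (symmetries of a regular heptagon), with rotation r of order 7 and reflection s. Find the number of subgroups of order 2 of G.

|G| = 14 and 2 | 14, so subgroups of order 2 are possible by Lagrange.
The subgroups of order 2 are: {e, r^2s}; {e, r^3s}; {e, r^4s}; {e, r^5s}; … (7 in all).
So G has 7 subgroups of order 2.

7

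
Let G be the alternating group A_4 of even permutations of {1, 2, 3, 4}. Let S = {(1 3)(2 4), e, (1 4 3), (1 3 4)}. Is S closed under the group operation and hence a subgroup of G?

Closure fails: (1 4 3) ∘ (1 3)(2 4) = (2 3 4) ∉ S. So S is not a subgroup.

No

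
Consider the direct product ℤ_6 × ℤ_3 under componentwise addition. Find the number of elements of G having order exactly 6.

An element (a,b) has order lcm(ord(a), ord(b)); count pairs with lcm equal to 6.
Enumerating gives 8 such elements.

8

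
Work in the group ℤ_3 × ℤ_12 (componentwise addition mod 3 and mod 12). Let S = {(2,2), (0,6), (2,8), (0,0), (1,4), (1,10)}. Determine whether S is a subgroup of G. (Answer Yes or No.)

|S| = 6 divides |G| = 36, consistent with Lagrange.
S contains the identity, every element's inverse is in S, and S is closed under +: it is a subgroup.
In fact S = ⟨(2,2)⟩.

Yes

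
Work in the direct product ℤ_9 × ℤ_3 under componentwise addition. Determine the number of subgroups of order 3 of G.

4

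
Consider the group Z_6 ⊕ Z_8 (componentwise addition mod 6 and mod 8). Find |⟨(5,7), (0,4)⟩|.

|⟨(5,7)⟩| = 24 and |⟨(0,4)⟩| = 2, so |H| is a multiple of lcm(24, 2) = 24 and divides |G| = 48.
Closing under the operation: H = {(0,0), (0,2), (0,4), (0,6), (1,1), (1,3), (1,5), (1,7), (2,0), (2,2), (2,4), (2,6), (3,1), (3,3), (3,5), (3,7), (4,0), (4,2), (4,4), (4,6), (5,1), (5,3), (5,5), (5,7)}, so |H| = 24.

24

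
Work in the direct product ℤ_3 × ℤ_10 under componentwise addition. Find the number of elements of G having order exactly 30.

An element (a,b) has order lcm(ord(a), ord(b)); count pairs with lcm equal to 30.
Enumerating gives 8 such elements.

8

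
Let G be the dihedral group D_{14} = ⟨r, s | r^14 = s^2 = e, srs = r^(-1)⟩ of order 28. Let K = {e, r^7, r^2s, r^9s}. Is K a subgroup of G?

|K| = 4 divides |G| = 28, consistent with Lagrange.
K contains the identity, every element's inverse is in K, and K is closed under ·: it is a subgroup.

Yes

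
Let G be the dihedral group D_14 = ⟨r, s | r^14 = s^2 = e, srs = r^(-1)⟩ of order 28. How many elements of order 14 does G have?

The elements of order 14 are: r, r^3, r^5, r^9, r^11, r^13.
That's 6.

6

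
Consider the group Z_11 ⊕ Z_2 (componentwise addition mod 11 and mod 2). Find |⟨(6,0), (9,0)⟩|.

11

|⟨(6,0)⟩| = 11 and |⟨(9,0)⟩| = 11, so |H| is a multiple of lcm(11, 11) = 11 and divides |G| = 22.
Closing under the operation: H = {(0,0), (1,0), (2,0), (3,0), (4,0), (5,0), (6,0), (7,0), (8,0), (9,0), (10,0)}, so |H| = 11.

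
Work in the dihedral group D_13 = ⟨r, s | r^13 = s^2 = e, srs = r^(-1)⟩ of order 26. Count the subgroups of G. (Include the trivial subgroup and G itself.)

16

|G| = 26, so by Lagrange every subgroup order divides 26. Divisors: 1, 2, 13, 26.
Subgroups by order — order 1: 1; order 2: 13; order 13: 1; order 26: 1.
Total: 1 + 13 + 1 + 1 = 16.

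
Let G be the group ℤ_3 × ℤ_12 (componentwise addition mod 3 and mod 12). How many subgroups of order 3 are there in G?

4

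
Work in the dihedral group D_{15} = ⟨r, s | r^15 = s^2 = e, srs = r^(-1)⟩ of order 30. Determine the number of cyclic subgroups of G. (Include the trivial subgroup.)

19

A cyclic subgroup of order d is generated by each of its φ(d) elements of order d, so the cyclic subgroups of order d number (#elements of order d)/φ(d).
Cyclic subgroups by order — order 1: 1; order 2: 15; order 3: 1; order 5: 1; order 15: 1.
Total: 19.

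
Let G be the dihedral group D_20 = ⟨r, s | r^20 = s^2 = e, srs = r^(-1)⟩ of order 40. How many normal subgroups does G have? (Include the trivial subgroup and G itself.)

G has 48 subgroups. Checking conjugation-invariance by order — order 1: 1/1 normal; order 2: 1/21 normal; order 4: 1/11 normal; order 5: 1/1 normal; order 8: 0/5 normal; order 10: 1/5 normal; order 20: 3/3 normal; order 40: 1/1 normal.
Total normal subgroups: 9.

9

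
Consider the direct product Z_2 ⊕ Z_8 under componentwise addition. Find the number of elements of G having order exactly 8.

An element (a,b) has order lcm(ord(a), ord(b)); count pairs with lcm equal to 8.
Enumerating gives 8 such elements.

8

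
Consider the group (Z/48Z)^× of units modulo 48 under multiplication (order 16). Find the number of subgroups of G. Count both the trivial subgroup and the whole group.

|G| = 16, so by Lagrange every subgroup order divides 16. Divisors: 1, 2, 4, 8, 16.
Subgroups by order — order 1: 1; order 2: 7; order 4: 11; order 8: 7; order 16: 1.
Total: 1 + 7 + 11 + 7 + 1 = 27.

27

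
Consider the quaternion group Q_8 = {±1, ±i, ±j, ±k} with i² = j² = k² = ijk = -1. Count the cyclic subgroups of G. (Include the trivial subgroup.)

5

A cyclic subgroup of order d is generated by each of its φ(d) elements of order d, so the cyclic subgroups of order d number (#elements of order d)/φ(d).
Cyclic subgroups by order — order 1: 1; order 2: 1; order 4: 3.
Total: 5.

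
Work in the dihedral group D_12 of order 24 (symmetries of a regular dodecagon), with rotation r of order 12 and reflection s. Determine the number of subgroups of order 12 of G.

3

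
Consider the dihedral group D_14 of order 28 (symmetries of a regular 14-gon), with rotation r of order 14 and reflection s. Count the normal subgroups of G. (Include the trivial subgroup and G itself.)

G has 28 subgroups. Checking conjugation-invariance by order — order 1: 1/1 normal; order 2: 1/15 normal; order 4: 0/7 normal; order 7: 1/1 normal; order 14: 3/3 normal; order 28: 1/1 normal.
Total normal subgroups: 7.

7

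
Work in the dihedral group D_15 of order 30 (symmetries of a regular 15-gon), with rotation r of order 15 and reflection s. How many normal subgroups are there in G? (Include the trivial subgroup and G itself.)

G has 28 subgroups. Checking conjugation-invariance by order — order 1: 1/1 normal; order 2: 0/15 normal; order 3: 1/1 normal; order 5: 1/1 normal; order 6: 0/5 normal; order 10: 0/3 normal; order 15: 1/1 normal; order 30: 1/1 normal.
Total normal subgroups: 5.

5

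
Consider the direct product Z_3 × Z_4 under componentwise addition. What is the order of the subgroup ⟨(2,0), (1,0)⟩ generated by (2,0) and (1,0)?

3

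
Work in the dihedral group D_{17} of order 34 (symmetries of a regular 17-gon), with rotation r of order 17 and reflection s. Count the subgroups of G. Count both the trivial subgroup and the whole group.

20

|G| = 34, so by Lagrange every subgroup order divides 34. Divisors: 1, 2, 17, 34.
Subgroups by order — order 1: 1; order 2: 17; order 17: 1; order 34: 1.
Total: 1 + 17 + 1 + 1 = 20.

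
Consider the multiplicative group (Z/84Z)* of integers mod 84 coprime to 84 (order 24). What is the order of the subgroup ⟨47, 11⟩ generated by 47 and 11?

12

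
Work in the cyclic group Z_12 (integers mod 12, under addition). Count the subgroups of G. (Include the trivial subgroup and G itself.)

Subgroups of the cyclic group Z_12 correspond bijectively to divisors of 12.
Divisors of 12: 1, 2, 3, 4, 6, 12.
So Z_12 has 6 subgroups.

6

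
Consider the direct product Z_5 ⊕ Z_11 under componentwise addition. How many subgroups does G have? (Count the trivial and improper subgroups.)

|G| = 55, so by Lagrange every subgroup order divides 55. Divisors: 1, 5, 11, 55.
Subgroups by order — order 1: 1; order 5: 1; order 11: 1; order 55: 1.
Total: 1 + 1 + 1 + 1 = 4.

4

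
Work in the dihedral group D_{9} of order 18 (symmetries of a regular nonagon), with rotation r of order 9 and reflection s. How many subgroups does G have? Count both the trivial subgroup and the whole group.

|G| = 18, so by Lagrange every subgroup order divides 18. Divisors: 1, 2, 3, 6, 9, 18.
Subgroups by order — order 1: 1; order 2: 9; order 3: 1; order 6: 3; order 9: 1; order 18: 1.
Total: 1 + 9 + 1 + 3 + 1 + 1 = 16.

16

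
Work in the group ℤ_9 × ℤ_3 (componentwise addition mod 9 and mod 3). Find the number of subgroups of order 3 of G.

4

|G| = 27 and 3 | 27, so subgroups of order 3 are possible by Lagrange.
The subgroups of order 3 are: {(0,0), (0,1), (0,2)}; {(0,0), (3,0), (6,0)}; {(0,0), (3,1), (6,2)}; {(0,0), (3,2), (6,1)}.
So G has 4 subgroups of order 3.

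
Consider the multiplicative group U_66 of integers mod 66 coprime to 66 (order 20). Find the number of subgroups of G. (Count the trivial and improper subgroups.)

10

|G| = 20, so by Lagrange every subgroup order divides 20. Divisors: 1, 2, 4, 5, 10, 20.
Subgroups by order — order 1: 1; order 2: 3; order 4: 1; order 5: 1; order 10: 3; order 20: 1.
Total: 1 + 3 + 1 + 1 + 3 + 1 = 10.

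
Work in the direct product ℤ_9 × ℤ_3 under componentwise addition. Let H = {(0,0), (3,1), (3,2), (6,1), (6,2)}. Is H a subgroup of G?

No

|H| = 5 does not divide |G| = 27, so by Lagrange H is not a subgroup.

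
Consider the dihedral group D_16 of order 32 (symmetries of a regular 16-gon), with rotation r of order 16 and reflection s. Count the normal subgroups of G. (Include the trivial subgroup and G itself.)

G has 36 subgroups. Checking conjugation-invariance by order — order 1: 1/1 normal; order 2: 1/17 normal; order 4: 1/9 normal; order 8: 1/5 normal; order 16: 3/3 normal; order 32: 1/1 normal.
Total normal subgroups: 8.

8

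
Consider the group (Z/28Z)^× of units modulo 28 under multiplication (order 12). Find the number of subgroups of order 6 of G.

|G| = 12 and 6 | 12, so subgroups of order 6 are possible by Lagrange.
The subgroups of order 6 are: {1, 9, 11, 15, 23, 25}; {1, 5, 9, 13, 17, 25}; {1, 3, 9, 19, 25, 27}.
So G has 3 subgroups of order 6.

3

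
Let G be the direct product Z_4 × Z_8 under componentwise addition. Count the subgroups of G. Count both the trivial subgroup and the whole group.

22

|G| = 32, so by Lagrange every subgroup order divides 32. Divisors: 1, 2, 4, 8, 16, 32.
Subgroups by order — order 1: 1; order 2: 3; order 4: 7; order 8: 7; order 16: 3; order 32: 1.
Total: 1 + 3 + 7 + 7 + 3 + 1 = 22.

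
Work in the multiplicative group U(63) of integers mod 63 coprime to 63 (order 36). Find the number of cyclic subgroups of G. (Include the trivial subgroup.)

A cyclic subgroup of order d is generated by each of its φ(d) elements of order d, so the cyclic subgroups of order d number (#elements of order d)/φ(d).
Cyclic subgroups by order — order 1: 1; order 2: 3; order 3: 4; order 6: 12.
Total: 20.

20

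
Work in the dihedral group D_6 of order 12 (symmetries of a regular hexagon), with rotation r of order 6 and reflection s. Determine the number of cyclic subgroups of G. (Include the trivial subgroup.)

10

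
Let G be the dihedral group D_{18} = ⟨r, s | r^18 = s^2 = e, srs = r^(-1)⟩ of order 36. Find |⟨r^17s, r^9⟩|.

4

|⟨r^17s⟩| = 2 and |⟨r^9⟩| = 2, so |H| is a multiple of lcm(2, 2) = 2 and divides |G| = 36.
Closing under the operation: H = {e, r^9, r^8s, r^17s}, so |H| = 4.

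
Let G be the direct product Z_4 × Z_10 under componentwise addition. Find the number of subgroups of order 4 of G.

|G| = 40 and 4 | 40, so subgroups of order 4 are possible by Lagrange.
The subgroups of order 4 are: {(0,0), (0,5), (2,0), (2,5)}; {(0,0), (1,0), (2,0), (3,0)}; {(0,0), (1,5), (2,0), (3,5)}.
So G has 3 subgroups of order 4.

3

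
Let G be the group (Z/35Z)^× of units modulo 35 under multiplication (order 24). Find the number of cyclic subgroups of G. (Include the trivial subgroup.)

12

Each element a generates a cyclic subgroup ⟨a⟩; distinct elements may generate the same one (a cyclic group of order d has φ(d) generators).
Cyclic subgroups by order — order 1: 1; order 2: 3; order 3: 1; order 4: 2; order 6: 3; order 12: 2.
Total: 12.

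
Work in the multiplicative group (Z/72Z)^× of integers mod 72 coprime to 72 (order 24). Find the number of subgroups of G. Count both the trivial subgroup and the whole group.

32

|G| = 24, so by Lagrange every subgroup order divides 24. Divisors: 1, 2, 3, 4, 6, 8, 12, 24.
Subgroups by order — order 1: 1; order 2: 7; order 3: 1; order 4: 7; order 6: 7; order 8: 1; order 12: 7; order 24: 1.
Total: 1 + 7 + 1 + 7 + 7 + 1 + 7 + 1 = 32.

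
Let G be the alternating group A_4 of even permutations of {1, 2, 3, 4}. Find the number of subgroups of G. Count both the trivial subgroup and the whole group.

10

|G| = 12, so by Lagrange every subgroup order divides 12. Divisors: 1, 2, 3, 4, 6, 12.
Subgroups by order — order 1: 1; order 2: 3; order 3: 4; order 4: 1; order 6: 0; order 12: 1.
Total: 1 + 3 + 4 + 1 + 0 + 1 = 10.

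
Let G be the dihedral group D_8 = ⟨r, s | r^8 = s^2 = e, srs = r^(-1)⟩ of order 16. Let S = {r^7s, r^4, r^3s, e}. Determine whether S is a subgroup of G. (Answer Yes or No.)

|S| = 4 divides |G| = 16, consistent with Lagrange.
S contains the identity, every element's inverse is in S, and S is closed under ·: it is a subgroup.

Yes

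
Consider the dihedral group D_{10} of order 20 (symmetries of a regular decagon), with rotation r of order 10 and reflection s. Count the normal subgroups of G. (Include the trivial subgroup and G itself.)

7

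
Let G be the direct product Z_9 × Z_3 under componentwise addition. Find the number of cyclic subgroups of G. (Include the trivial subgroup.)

Each element a generates a cyclic subgroup ⟨a⟩; distinct elements may generate the same one (a cyclic group of order d has φ(d) generators).
Cyclic subgroups by order — order 1: 1; order 3: 4; order 9: 3.
Total: 8.

8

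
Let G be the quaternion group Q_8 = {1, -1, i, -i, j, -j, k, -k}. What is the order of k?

4

Computing powers of k: the smallest k with (k)^k = e is k = 4.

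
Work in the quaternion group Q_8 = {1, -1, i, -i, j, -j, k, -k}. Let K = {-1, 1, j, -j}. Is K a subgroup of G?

Yes

|K| = 4 divides |G| = 8, consistent with Lagrange.
K contains the identity, every element's inverse is in K, and K is closed under ·: it is a subgroup.
In fact K = ⟨j⟩.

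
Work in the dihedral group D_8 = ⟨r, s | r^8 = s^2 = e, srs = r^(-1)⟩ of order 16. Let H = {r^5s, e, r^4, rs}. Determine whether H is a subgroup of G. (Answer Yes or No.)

|H| = 4 divides |G| = 16, consistent with Lagrange.
H contains the identity, every element's inverse is in H, and H is closed under ·: it is a subgroup.

Yes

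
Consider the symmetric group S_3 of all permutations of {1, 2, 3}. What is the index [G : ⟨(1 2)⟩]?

3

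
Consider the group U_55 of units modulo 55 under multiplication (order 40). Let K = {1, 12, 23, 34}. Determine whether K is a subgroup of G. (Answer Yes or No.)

|K| = 4 divides |G| = 40, consistent with Lagrange.
K contains the identity, every element's inverse is in K, and K is closed under ·: it is a subgroup.
In fact K = ⟨12⟩.

Yes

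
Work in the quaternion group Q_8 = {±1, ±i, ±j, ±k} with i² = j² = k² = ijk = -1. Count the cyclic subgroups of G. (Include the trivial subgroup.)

5

A cyclic subgroup of order d is generated by each of its φ(d) elements of order d, so the cyclic subgroups of order d number (#elements of order d)/φ(d).
Cyclic subgroups by order — order 1: 1; order 2: 1; order 4: 3.
Total: 5.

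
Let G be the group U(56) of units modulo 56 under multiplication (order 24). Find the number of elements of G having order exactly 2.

7

The elements of order 2 are: 13, 15, 27, 29, 41, 43, 55.
That's 7.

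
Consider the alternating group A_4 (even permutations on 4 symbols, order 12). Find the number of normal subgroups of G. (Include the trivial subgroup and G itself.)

3

G has 10 subgroups. Checking conjugation-invariance by order — order 1: 1/1 normal; order 2: 0/3 normal; order 3: 0/4 normal; order 4: 1/1 normal; order 12: 1/1 normal.
Total normal subgroups: 3.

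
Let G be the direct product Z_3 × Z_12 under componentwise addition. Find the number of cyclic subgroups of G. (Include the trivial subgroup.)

15

A cyclic subgroup of order d is generated by each of its φ(d) elements of order d, so the cyclic subgroups of order d number (#elements of order d)/φ(d).
Cyclic subgroups by order — order 1: 1; order 2: 1; order 3: 4; order 4: 1; order 6: 4; order 12: 4.
Total: 15.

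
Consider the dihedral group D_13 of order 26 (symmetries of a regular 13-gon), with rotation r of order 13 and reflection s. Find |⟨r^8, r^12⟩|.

13

|⟨r^8⟩| = 13 and |⟨r^12⟩| = 13, so |H| is a multiple of lcm(13, 13) = 13 and divides |G| = 26.
Closing under the operation: H = {e, r, r^2, r^3, r^4, r^5, r^6, r^7, r^8, r^9, r^10, r^11, r^12}, so |H| = 13.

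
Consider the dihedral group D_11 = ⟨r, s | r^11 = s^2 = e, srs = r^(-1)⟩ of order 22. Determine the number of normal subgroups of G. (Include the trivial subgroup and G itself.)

G has 14 subgroups. Checking conjugation-invariance by order — order 1: 1/1 normal; order 2: 0/11 normal; order 11: 1/1 normal; order 22: 1/1 normal.
Total normal subgroups: 3.

3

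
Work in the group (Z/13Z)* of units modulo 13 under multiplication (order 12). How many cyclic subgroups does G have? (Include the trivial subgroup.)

6

Group the elements of G by the cyclic subgroup they generate; each cyclic subgroup of order d accounts for φ(d) elements.
Cyclic subgroups by order — order 1: 1; order 2: 1; order 3: 1; order 4: 1; order 6: 1; order 12: 1.
Total: 6.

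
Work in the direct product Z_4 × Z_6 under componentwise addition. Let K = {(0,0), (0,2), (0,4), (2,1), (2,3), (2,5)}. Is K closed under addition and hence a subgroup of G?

Yes

|K| = 6 divides |G| = 24, consistent with Lagrange.
K contains the identity, every element's inverse is in K, and K is closed under +: it is a subgroup.
In fact K = ⟨(2,1)⟩.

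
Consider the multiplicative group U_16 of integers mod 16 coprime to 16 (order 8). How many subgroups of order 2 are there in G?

3

|G| = 8 and 2 | 8, so subgroups of order 2 are possible by Lagrange.
The subgroups of order 2 are: {1, 15}; {1, 7}; {1, 9}.
So G has 3 subgroups of order 2.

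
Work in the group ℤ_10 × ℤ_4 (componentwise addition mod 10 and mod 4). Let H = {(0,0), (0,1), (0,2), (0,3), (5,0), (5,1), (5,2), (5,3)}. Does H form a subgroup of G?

|H| = 8 divides |G| = 40, consistent with Lagrange.
H contains the identity, every element's inverse is in H, and H is closed under +: it is a subgroup.

Yes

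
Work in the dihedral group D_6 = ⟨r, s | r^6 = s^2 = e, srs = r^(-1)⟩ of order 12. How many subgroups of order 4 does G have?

3

|G| = 12 and 4 | 12, so subgroups of order 4 are possible by Lagrange.
The subgroups of order 4 are: {e, r^3, r^2s, r^5s}; {e, r^3, s, r^3s}; {e, r^3, rs, r^4s}.
So G has 3 subgroups of order 4.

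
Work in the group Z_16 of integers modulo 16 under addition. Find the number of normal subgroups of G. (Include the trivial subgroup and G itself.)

G is abelian, so every subgroup is normal.
G has 5 subgroups in total, hence 5 normal subgroups.

5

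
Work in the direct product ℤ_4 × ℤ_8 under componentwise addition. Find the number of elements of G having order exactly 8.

16

An element (a,b) has order lcm(ord(a), ord(b)); count pairs with lcm equal to 8.
Enumerating gives 16 such elements.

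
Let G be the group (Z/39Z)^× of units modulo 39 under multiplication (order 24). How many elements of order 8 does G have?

No element of G has order 8 (even though 8 | 24).

0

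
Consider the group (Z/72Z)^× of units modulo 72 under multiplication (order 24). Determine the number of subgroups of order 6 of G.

|G| = 24 and 6 | 24, so subgroups of order 6 are possible by Lagrange.
The subgroups of order 6 are: {1, 11, 25, 35, 49, 59}; {1, 13, 25, 37, 49, 61}; {1, 17, 25, 41, 49, 65}; {1, 19, 25, 43, 49, 67}; … (7 in all).
So G has 7 subgroups of order 6.

7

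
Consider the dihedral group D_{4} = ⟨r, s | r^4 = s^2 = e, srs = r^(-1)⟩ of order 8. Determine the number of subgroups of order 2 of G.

|G| = 8 and 2 | 8, so subgroups of order 2 are possible by Lagrange.
The subgroups of order 2 are: {e, r^2}; {e, r^2s}; {e, r^3s}; {e, rs}; … (5 in all).
So G has 5 subgroups of order 2.

5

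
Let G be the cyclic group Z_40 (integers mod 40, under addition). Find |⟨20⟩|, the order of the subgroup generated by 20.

In Z_40, the order of an element a is n/gcd(a, n).
gcd(20, 40) = 20, so |⟨20⟩| = 40/20 = 2.

2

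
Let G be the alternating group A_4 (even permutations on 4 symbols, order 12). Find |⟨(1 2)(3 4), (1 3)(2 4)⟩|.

4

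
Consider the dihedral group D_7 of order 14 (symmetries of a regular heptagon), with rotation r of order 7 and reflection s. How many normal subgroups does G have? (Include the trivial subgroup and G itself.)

G has 10 subgroups. Checking conjugation-invariance by order — order 1: 1/1 normal; order 2: 0/7 normal; order 7: 1/1 normal; order 14: 1/1 normal.
Total normal subgroups: 3.

3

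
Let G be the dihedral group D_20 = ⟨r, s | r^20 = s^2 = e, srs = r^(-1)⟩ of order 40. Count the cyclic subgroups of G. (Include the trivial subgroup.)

A cyclic subgroup of order d is generated by each of its φ(d) elements of order d, so the cyclic subgroups of order d number (#elements of order d)/φ(d).
Cyclic subgroups by order — order 1: 1; order 2: 21; order 4: 1; order 5: 1; order 10: 1; order 20: 1.
Total: 26.

26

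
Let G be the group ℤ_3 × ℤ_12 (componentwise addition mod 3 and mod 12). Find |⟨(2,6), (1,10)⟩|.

18

|⟨(2,6)⟩| = 6 and |⟨(1,10)⟩| = 6, so |H| is a multiple of lcm(6, 6) = 6 and divides |G| = 36.
Closing under the operation: H = {(0,0), (0,2), (0,4), (0,6), (0,8), (0,10), (1,0), (1,2), (1,4), (1,6), (1,8), (1,10), (2,0), (2,2), (2,4), (2,6), (2,8), (2,10)}, so |H| = 18.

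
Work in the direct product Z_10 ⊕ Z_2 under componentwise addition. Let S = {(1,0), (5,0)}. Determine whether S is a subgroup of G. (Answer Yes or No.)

The identity (0,0) ∉ S, so S is not a subgroup.

No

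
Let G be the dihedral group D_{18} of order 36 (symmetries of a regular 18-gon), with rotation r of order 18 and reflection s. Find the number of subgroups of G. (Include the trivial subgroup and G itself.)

|G| = 36, so by Lagrange every subgroup order divides 36. Divisors: 1, 2, 3, 4, 6, 9, 12, 18, 36.
Subgroups by order — order 1: 1; order 2: 19; order 3: 1; order 4: 9; order 6: 7; order 9: 1; order 12: 3; order 18: 3; order 36: 1.
Total: 1 + 19 + 1 + 9 + 7 + 1 + 3 + 3 + 1 = 45.

45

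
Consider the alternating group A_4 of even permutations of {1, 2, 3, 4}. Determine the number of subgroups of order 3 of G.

4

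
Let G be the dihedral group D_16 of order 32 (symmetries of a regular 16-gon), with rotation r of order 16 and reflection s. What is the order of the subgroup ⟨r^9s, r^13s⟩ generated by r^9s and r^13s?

8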